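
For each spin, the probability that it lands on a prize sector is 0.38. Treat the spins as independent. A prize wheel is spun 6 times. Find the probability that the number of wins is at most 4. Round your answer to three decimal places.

X ~ Binomial(6, 0.38); P(X ≤ 4) = Σ C(6,k) p^k (1−p)^(6−k) over k:
  k=0: C(6,0)·0.38^0·0.62^6 = 0.05680
  k=1: C(6,1)·0.38^1·0.62^5 = 0.20888
  k=2: C(6,2)·0.38^2·0.62^4 = 0.32006
  k=3: C(6,3)·0.38^3·0.62^3 = 0.26155
  k=4: C(6,4)·0.38^4·0.62^2 = 0.12023
Total = 0.96751

0.968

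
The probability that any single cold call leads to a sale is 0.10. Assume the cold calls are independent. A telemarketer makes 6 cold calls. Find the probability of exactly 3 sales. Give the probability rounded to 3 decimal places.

X ~ Binomial(n=6, p=0.10).
P(X=3) = C(6,3) · p^3 · (1−p)^3
= 20 · 0.001 · 0.729 = 0.01458

0.015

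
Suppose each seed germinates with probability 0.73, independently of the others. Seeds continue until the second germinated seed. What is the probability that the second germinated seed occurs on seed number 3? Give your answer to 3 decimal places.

0.288

Y = trial on which the second success occurs; negative binomial, r=2, p=0.73.
P(Y=3) = C(2,1) · p^2 · (1−p)^1
= 2 · 0.5329 · 0.27 = 0.28777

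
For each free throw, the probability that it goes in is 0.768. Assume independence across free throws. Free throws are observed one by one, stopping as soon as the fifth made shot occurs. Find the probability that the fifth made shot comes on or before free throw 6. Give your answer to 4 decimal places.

0.5771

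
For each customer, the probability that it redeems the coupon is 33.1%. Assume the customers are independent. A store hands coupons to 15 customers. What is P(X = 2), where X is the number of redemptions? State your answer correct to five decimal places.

0.06186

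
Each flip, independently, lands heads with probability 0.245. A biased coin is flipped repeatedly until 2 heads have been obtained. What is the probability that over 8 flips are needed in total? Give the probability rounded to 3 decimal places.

Needing more than 8 flips ⇔ fewer than 2 successes in the first 8. With X ~ Binomial(8, 0.245), P(Y > 8) = P(X ≤ 1).
  k=0: C(8,0)·0.245^0·0.755^8 = 0.10558
  k=1: C(8,1)·0.245^1·0.755^7 = 0.27408
P(X ≤ 1) = 0.37966

0.380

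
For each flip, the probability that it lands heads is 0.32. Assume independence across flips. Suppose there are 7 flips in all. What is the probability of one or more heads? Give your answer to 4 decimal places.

0.9328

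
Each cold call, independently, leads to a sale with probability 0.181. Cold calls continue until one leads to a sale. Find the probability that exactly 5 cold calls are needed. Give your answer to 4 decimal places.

0.0814

Geometric (trials to first success), p = 0.181.
P(Y = 5) = (1−p)^4 · p = 0.44992 · 0.181 = 0.081436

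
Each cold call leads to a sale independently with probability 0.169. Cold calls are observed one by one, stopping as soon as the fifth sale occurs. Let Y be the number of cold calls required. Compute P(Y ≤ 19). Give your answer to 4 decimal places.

Finishing within 19 cold calls ⇔ at least 5 successes in the first 19. With X ~ Binomial(19, 0.169), P(Y ≤ 19) = 1 − P(X ≤ 4).
  k=0: C(19,0)·0.169^0·0.831^19 = 0.029677
  k=1: C(19,1)·0.169^1·0.831^18 = 0.114672
  k=2: C(19,2)·0.169^2·0.831^17 = 0.209888
  k=3: C(19,3)·0.169^3·0.831^16 = 0.241880
  k=4: C(19,4)·0.169^4·0.831^15 = 0.196764
1 − 0.792881 = 0.207119

0.2071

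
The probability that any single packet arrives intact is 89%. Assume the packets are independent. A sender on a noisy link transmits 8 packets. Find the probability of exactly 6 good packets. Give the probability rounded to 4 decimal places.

0.1684

X ~ Binomial(n=8, p=0.89).
P(X=6) = C(8,6) · p^6 · (1−p)^2
= 28 · 0.49698 · 0.0121 = 0.168377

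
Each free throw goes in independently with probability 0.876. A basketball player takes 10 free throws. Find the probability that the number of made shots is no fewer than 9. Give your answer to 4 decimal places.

0.6428

X ~ Binomial(10, 0.876); P(X ≥ 9) = Σ C(10,k) p^k (1−p)^(10−k) over k:
  k=9: C(10,9)·0.876^9·0.124^1 = 0.376668
  k=10: C(10,10)·0.876^10·0.124^0 = 0.266098
Total = 0.642766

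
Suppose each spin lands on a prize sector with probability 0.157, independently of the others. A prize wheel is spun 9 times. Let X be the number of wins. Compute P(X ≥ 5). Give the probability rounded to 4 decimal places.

X ~ Binomial(9, 0.157); P(X ≥ 5) = Σ C(9,k) p^k (1−p)^(9−k) over k:
  k=5: C(9,5)·0.157^5·0.843^4 = 0.006070
  k=6: C(9,6)·0.157^6·0.843^3 = 0.000754
  k=7: C(9,7)·0.157^7·0.843^2 = 0.000060
  k=8: C(9,8)·0.157^8·0.843^1 = 0.000003
  k=9: C(9,9)·0.157^9·0.843^0 = 0.000000
Total = 0.006887

0.0069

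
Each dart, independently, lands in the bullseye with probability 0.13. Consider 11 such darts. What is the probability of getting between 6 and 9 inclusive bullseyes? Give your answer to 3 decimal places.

0.001

X ~ Binomial(11, 0.13); P(6 ≤ X ≤ 9) = Σ C(11,k) p^k (1−p)^(11−k) over k:
  k=6: C(11,6)·0.13^6·0.87^5 = 0.00111
  k=7: C(11,7)·0.13^7·0.87^4 = 0.00012
  k=8: C(11,8)·0.13^8·0.87^3 = 0.00001
  k=9: C(11,9)·0.13^9·0.87^2 = 0.00000
Total = 0.00124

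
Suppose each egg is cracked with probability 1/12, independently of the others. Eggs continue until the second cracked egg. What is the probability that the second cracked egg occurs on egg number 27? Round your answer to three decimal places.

0.021

Y = trial on which the second success occurs; negative binomial, r=2, p=0.083333.
P(Y=27) = C(26,1) · p^2 · (1−p)^25
= 26 · 0.0069444 · 0.11358 = 0.02051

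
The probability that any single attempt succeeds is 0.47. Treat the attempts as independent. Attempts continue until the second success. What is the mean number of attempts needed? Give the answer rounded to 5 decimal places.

4.25532

Y = total attempts until the second success; negative binomial with r=2, p=0.47.
E[Y] = r / p = 2 / 0.47 = 4.2553191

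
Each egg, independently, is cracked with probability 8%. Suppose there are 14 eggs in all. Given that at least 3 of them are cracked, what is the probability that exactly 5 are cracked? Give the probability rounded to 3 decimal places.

0.032

X ~ Binomial(14, 0.08). Want P(X=5 | X≥3) = P(X=5) / P(X≥3).
P(X=5) = C(14,5)·0.08^5·0.92^9 = 0.00310
P(X≥3) = 1 − 0.31119 − 0.37884 − 0.21413 = 0.09583
Ratio = 0.00310 / 0.09583 = 0.03232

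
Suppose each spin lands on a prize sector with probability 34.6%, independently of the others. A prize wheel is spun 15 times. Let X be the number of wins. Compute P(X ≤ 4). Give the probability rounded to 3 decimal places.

X ~ Binomial(15, 0.346); P(X ≤ 4) = Σ C(15,k) p^k (1−p)^(15−k) over k:
  k=0: C(15,0)·0.346^0·0.654^15 = 0.00171
  k=1: C(15,1)·0.346^1·0.654^14 = 0.01359
  k=2: C(15,2)·0.346^2·0.654^13 = 0.05033
  k=3: C(15,3)·0.346^3·0.654^12 = 0.11539
  k=4: C(15,4)·0.346^4·0.654^11 = 0.18314
Total = 0.36417

0.364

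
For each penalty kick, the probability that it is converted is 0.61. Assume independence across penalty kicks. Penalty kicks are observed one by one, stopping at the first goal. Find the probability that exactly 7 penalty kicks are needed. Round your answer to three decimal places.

Geometric (trials to first success), p = 0.61.
P(Y = 7) = (1−p)^6 · p = 0.0035187 · 0.61 = 0.00215

0.002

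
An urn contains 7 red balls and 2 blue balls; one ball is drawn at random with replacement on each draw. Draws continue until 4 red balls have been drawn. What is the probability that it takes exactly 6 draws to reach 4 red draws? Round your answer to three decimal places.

0.181

Y = trial on which the fourth success occurs; negative binomial, r=4, p=0.777778.
P(Y=6) = C(5,3) · p^4 · (1−p)^2
= 10 · 0.36595 · 0.049383 = 0.18072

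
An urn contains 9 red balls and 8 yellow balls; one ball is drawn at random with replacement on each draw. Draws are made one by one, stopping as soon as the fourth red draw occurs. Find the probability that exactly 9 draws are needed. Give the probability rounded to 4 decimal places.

0.1015

Y = trial on which the fourth success occurs; negative binomial, r=4, p=0.529412.
P(Y=9) = C(8,3) · p^4 · (1−p)^5
= 56 · 0.078555 · 0.023078 = 0.101524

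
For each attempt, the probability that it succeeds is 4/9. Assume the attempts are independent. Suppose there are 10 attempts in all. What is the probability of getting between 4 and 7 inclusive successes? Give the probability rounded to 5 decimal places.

X ~ Binomial(10, 0.444444); P(4 ≤ X ≤ 7) = Σ C(10,k) p^k (1−p)^(10−k) over k:
  k=4: C(10,4)·0.444444^4·0.555556^6 = 0.2409096
  k=5: C(10,5)·0.444444^5·0.555556^5 = 0.2312733
  k=6: C(10,6)·0.444444^6·0.555556^4 = 0.1541822
  k=7: C(10,7)·0.444444^7·0.555556^3 = 0.0704833
Total = 0.6968484

0.69685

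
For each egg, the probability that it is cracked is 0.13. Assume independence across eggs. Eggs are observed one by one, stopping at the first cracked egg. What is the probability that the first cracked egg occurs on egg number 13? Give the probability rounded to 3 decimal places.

0.024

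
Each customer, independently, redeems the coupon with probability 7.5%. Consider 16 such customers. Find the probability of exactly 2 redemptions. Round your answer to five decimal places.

0.22661

X ~ Binomial(n=16, p=0.075).
P(X=2) = C(16,2) · p^2 · (1−p)^14
= 120 · 0.005625 · 0.33573 = 0.2266147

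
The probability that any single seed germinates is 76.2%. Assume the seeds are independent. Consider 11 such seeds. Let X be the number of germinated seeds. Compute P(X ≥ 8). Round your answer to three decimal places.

0.746

X ~ Binomial(11, 0.762); P(X ≥ 8) = Σ C(11,k) p^k (1−p)^(11−k) over k:
  k=8: C(11,8)·0.762^8·0.238^3 = 0.25285
  k=9: C(11,9)·0.762^9·0.238^2 = 0.26984
  k=10: C(11,10)·0.762^10·0.238^1 = 0.17279
  k=11: C(11,11)·0.762^11·0.238^0 = 0.05029
Total = 0.74577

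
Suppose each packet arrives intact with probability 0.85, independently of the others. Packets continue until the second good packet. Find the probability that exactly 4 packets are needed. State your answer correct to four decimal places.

0.0488

Y = trial on which the second success occurs; negative binomial, r=2, p=0.85.
P(Y=4) = C(3,1) · p^2 · (1−p)^2
= 3 · 0.7225 · 0.0225 = 0.048769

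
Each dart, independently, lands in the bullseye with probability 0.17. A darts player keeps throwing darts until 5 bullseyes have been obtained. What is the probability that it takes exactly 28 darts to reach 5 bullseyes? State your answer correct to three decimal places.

0.034

Y = trial on which the fifth success occurs; negative binomial, r=5, p=0.17.
P(Y=28) = C(27,4) · p^5 · (1−p)^23
= 17550 · 0.00014199 · 0.013766 = 0.03430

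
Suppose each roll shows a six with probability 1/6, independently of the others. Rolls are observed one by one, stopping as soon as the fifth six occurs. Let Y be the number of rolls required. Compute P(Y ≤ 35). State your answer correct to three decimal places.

0.716

Finishing within 35 rolls ⇔ at least 5 successes in the first 35. With X ~ Binomial(35, 0.166667), P(Y ≤ 35) = 1 − P(X ≤ 4).
  k=0: C(35,0)·0.166667^0·0.833333^35 = 0.00169
  k=1: C(35,1)·0.166667^1·0.833333^34 = 0.01185
  k=2: C(35,2)·0.166667^2·0.833333^33 = 0.04029
  k=3: C(35,3)·0.166667^3·0.833333^32 = 0.08865
  k=4: C(35,4)·0.166667^4·0.833333^31 = 0.14183
1 − 0.28432 = 0.71568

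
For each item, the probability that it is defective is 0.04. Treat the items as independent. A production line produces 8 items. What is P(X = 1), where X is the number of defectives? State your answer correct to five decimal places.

0.24046

X ~ Binomial(n=8, p=0.04).
P(X=1) = C(8,1) · p^1 · (1−p)^7
= 8 · 0.04 · 0.75145 = 0.2404632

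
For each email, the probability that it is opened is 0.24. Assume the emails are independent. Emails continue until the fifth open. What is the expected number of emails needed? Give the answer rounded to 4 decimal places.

20.8333

Y = total emails until the fifth success; negative binomial with r=5, p=0.24.
E[Y] = r / p = 5 / 0.24 = 20.833333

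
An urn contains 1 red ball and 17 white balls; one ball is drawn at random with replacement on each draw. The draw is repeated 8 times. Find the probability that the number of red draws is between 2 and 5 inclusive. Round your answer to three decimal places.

0.069

X ~ Binomial(8, 0.055556); P(2 ≤ X ≤ 5) = Σ C(8,k) p^k (1−p)^(8−k) over k:
  k=2: C(8,2)·0.055556^2·0.944444^6 = 0.06133
  k=3: C(8,3)·0.055556^3·0.944444^5 = 0.00722
  k=4: C(8,4)·0.055556^4·0.944444^4 = 0.00053
  k=5: C(8,5)·0.055556^5·0.944444^3 = 0.00002
Total = 0.06910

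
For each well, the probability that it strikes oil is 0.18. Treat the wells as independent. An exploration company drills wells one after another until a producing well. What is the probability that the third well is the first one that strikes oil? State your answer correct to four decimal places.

0.1210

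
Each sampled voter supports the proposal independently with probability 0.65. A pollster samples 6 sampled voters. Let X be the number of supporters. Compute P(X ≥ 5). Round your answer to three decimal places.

X ~ Binomial(6, 0.65); P(X ≥ 5) = Σ C(6,k) p^k (1−p)^(6−k) over k:
  k=5: C(6,5)·0.65^5·0.35^1 = 0.24366
  k=6: C(6,6)·0.65^6·0.35^0 = 0.07542
Total = 0.31908

0.319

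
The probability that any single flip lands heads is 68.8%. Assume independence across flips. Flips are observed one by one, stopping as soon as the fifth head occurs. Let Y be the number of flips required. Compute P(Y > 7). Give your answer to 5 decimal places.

0.38029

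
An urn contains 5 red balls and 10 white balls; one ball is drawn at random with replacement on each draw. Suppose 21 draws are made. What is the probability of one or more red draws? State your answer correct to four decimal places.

0.9998

P(at least one) = 1 − P(none) = 1 − (1 − 0.333333)^21
= 1 − 0.000200 = 0.999800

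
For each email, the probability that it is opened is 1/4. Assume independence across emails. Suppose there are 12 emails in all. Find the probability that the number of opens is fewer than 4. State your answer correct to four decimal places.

X ~ Binomial(12, 0.25); P(X ≤ 3) = Σ C(12,k) p^k (1−p)^(12−k) over k:
  k=0: C(12,0)·0.25^0·0.75^12 = 0.031676
  k=1: C(12,1)·0.25^1·0.75^11 = 0.126705
  k=2: C(12,2)·0.25^2·0.75^10 = 0.232293
  k=3: C(12,3)·0.25^3·0.75^9 = 0.258104
Total = 0.648779

0.6488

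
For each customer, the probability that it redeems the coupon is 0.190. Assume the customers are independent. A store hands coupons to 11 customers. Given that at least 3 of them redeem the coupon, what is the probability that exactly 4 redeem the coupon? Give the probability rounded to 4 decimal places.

0.2816

X ~ Binomial(11, 0.19). Want P(X=4 | X≥3) = P(X=4) / P(X≥3).
P(X=4) = C(11,4)·0.19^4·0.81^7 = 0.098384
P(X≥3) = 1 − 0.098477 − 0.254095 − 0.298013 = 0.349415
Ratio = 0.098384 / 0.349415 = 0.281567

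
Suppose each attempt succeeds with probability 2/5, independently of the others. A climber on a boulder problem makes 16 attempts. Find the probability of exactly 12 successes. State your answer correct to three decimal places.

X ~ Binomial(n=16, p=0.40).
P(X=12) = C(16,12) · p^12 · (1−p)^4
= 1820 · 1.6777e-05 · 0.1296 = 0.00396

0.004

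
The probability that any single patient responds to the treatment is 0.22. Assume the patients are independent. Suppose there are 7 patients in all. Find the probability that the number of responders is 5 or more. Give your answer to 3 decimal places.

X ~ Binomial(7, 0.22); P(X ≥ 5) = Σ C(7,k) p^k (1−p)^(7−k) over k:
  k=5: C(7,5)·0.22^5·0.78^2 = 0.00658
  k=6: C(7,6)·0.22^6·0.78^1 = 0.00062
  k=7: C(7,7)·0.22^7·0.78^0 = 0.00002
Total = 0.00723

0.007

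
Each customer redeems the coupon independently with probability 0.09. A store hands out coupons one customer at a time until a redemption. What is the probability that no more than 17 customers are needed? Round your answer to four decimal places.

Y = number of customers to the first success; geometric, p = 0.09.
P(Y ≤ 17) = 1 − (1−p)^17 = 1 − 0.201235 = 0.798765

0.7988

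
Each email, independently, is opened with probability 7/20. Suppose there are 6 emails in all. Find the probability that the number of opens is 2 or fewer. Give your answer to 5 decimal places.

X ~ Binomial(6, 0.35); P(X ≤ 2) = Σ C(6,k) p^k (1−p)^(6−k) over k:
  k=0: C(6,0)·0.35^0·0.65^6 = 0.0754189
  k=1: C(6,1)·0.35^1·0.65^5 = 0.2436610
  k=2: C(6,2)·0.35^2·0.65^4 = 0.3280052
Total = 0.6470852

0.64709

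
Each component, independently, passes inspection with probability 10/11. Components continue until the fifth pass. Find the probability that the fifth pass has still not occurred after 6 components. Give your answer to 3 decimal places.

Needing more than 6 components ⇔ fewer than 5 successes in the first 6. With X ~ Binomial(6, 0.909091), P(Y > 6) = P(X ≤ 4).
  k=0: C(6,0)·0.909091^0·0.090909^6 = 0.00000
  k=1: C(6,1)·0.909091^1·0.090909^5 = 0.00003
  k=2: C(6,2)·0.909091^2·0.090909^4 = 0.00085
  k=3: C(6,3)·0.909091^3·0.090909^3 = 0.01129
  k=4: C(6,4)·0.909091^4·0.090909^2 = 0.08467
P(X ≤ 4) = 0.09684

0.097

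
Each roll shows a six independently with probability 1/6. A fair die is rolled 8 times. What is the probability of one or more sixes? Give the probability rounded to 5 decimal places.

0.76743

P(at least one) = 1 − P(none) = 1 − (1 − 0.166667)^8
= 1 − 0.2325680 = 0.7674320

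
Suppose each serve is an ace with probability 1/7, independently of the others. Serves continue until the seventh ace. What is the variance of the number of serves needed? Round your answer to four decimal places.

294.0000

Y = total serves until the seventh success; negative binomial with r=7, p=0.142857.
Var(Y) = r(1−p)/p² = 7·0.857143 / 0.142857² = 294.000000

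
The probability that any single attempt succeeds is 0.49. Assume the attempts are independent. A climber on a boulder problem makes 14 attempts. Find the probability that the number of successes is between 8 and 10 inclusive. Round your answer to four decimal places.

0.3421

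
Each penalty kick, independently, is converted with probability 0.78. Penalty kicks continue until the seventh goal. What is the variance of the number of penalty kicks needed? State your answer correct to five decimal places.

2.53123

Y = total penalty kicks until the seventh success; negative binomial with r=7, p=0.78.
Var(Y) = r(1−p)/p² = 7·0.22 / 0.78² = 2.5312295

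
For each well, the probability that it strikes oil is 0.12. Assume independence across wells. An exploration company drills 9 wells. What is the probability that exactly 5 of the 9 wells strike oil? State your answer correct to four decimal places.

X ~ Binomial(n=9, p=0.12).
P(X=5) = C(9,5) · p^5 · (1−p)^4
= 126 · 2.4883e-05 · 0.5997 = 0.001880

0.0019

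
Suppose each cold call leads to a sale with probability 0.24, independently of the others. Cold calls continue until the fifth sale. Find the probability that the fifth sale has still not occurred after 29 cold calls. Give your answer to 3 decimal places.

0.141

Needing more than 29 cold calls ⇔ fewer than 5 successes in the first 29. With X ~ Binomial(29, 0.24), P(Y > 29) = P(X ≤ 4).
  k=0: C(29,0)·0.24^0·0.76^29 = 0.00035
  k=1: C(29,1)·0.24^1·0.76^28 = 0.00320
  k=2: C(29,2)·0.24^2·0.76^27 = 0.01416
  k=3: C(29,3)·0.24^3·0.76^26 = 0.04023
  k=4: C(29,4)·0.24^4·0.76^25 = 0.08258
P(X ≤ 4) = 0.14052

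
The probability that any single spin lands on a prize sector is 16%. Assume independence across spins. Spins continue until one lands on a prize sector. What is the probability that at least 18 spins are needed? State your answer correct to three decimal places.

0.052

Y = number of spins to the first success; geometric, p = 0.16.
P(Y > 17) = P(first 17 all fail) = (1−p)^17 = 0.05161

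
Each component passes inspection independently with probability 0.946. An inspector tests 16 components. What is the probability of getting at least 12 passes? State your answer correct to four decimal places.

X ~ Binomial(16, 0.946); P(X ≥ 12) = Σ C(16,k) p^k (1−p)^(16−k) over k:
  k=12: C(16,12)·0.946^12·0.054^4 = 0.007950
  k=13: C(16,13)·0.946^13·0.054^3 = 0.042850
  k=14: C(16,14)·0.946^14·0.054^2 = 0.160859
  k=15: C(16,15)·0.946^15·0.054^1 = 0.375734
  k=16: C(16,16)·0.946^16·0.054^0 = 0.411394
Total = 0.998787

0.9988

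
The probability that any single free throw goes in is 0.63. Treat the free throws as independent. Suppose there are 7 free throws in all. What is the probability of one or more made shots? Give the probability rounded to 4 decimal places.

0.9991

P(at least one) = 1 − P(none) = 1 − (1 − 0.63)^7
= 1 − 0.000949 = 0.999051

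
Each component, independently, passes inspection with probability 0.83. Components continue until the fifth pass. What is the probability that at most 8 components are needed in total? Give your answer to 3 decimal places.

0.967

Finishing within 8 components ⇔ at least 5 successes in the first 8. With X ~ Binomial(8, 0.83), P(Y ≤ 8) = 1 − P(X ≤ 4).
  k=0: C(8,0)·0.83^0·0.17^8 = 0.00000
  k=1: C(8,1)·0.83^1·0.17^7 = 0.00003
  k=2: C(8,2)·0.83^2·0.17^6 = 0.00047
  k=3: C(8,3)·0.83^3·0.17^5 = 0.00455
  k=4: C(8,4)·0.83^4·0.17^4 = 0.02775
1 − 0.03279 = 0.96721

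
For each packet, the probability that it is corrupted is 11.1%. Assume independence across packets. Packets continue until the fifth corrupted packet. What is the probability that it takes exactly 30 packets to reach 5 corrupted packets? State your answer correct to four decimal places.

Y = trial on which the fifth success occurs; negative binomial, r=5, p=0.111.
P(Y=30) = C(29,4) · p^5 · (1−p)^25
= 23751 · 1.6851e-05 · 0.052789 = 0.021127

0.0211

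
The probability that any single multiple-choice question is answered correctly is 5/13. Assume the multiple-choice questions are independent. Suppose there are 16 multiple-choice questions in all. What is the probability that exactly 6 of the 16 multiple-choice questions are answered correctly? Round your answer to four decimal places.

0.2019

X ~ Binomial(n=16, p=0.384615).
P(X=6) = C(16,6) · p^6 · (1−p)^10
= 8008 · 0.0032371 · 0.0077887 = 0.201907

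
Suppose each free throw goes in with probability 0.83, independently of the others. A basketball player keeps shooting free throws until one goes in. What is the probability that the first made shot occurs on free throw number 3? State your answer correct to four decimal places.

Geometric (trials to first success), p = 0.83.
P(Y = 3) = (1−p)^2 · p = 0.0289 · 0.83 = 0.023987

0.0240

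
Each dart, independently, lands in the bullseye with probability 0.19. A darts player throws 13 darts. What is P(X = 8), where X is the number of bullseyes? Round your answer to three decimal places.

X ~ Binomial(n=13, p=0.19).
P(X=8) = C(13,8) · p^8 · (1−p)^5
= 1287 · 1.6984e-06 · 0.34868 = 0.00076

0.001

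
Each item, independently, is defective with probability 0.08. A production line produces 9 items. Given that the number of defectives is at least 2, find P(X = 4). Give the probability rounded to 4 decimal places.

X ~ Binomial(9, 0.08). Want P(X=4 | X≥2) = P(X=4) / P(X≥2).
P(X=4) = C(9,4)·0.08^4·0.92^5 = 0.003401
P(X≥2) = 1 − 0.472161 − 0.369518 = 0.158321
Ratio = 0.003401 / 0.158321 = 0.021485

0.0215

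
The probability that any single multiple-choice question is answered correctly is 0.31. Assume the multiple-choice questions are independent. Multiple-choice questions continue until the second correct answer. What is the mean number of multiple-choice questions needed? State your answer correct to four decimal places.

6.4516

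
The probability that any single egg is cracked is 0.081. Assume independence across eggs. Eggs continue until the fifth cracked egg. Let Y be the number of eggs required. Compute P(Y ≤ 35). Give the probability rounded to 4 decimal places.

Finishing within 35 eggs ⇔ at least 5 successes in the first 35. With X ~ Binomial(35, 0.081), P(Y ≤ 35) = 1 − P(X ≤ 4).
  k=0: C(35,0)·0.081^0·0.919^35 = 0.052005
  k=1: C(35,1)·0.081^1·0.919^34 = 0.160428
  k=2: C(35,2)·0.081^2·0.919^33 = 0.240380
  k=3: C(35,3)·0.081^3·0.919^32 = 0.233056
  k=4: C(35,4)·0.081^4·0.919^31 = 0.164331
1 − 0.850201 = 0.149799

0.1498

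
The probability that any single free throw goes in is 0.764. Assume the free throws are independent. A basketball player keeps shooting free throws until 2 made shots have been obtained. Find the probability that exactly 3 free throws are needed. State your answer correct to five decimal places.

0.27550

Y = trial on which the second success occurs; negative binomial, r=2, p=0.764.
P(Y=3) = C(2,1) · p^2 · (1−p)^1
= 2 · 0.5837 · 0.236 = 0.2755045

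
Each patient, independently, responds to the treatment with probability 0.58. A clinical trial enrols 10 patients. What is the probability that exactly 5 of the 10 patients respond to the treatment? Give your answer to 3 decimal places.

0.216

X ~ Binomial(n=10, p=0.58).
P(X=5) = C(10,5) · p^5 · (1−p)^5
= 252 · 0.065636 · 0.013069 = 0.21617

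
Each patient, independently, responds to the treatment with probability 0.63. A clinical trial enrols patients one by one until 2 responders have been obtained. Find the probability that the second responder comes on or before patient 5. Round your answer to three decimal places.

Finishing within 5 patients ⇔ at least 2 successes in the first 5. With X ~ Binomial(5, 0.63), P(Y ≤ 5) = 1 − P(X ≤ 1).
  k=0: C(5,0)·0.63^0·0.37^5 = 0.00693
  k=1: C(5,1)·0.63^1·0.37^4 = 0.05904
1 − 0.06597 = 0.93403

0.934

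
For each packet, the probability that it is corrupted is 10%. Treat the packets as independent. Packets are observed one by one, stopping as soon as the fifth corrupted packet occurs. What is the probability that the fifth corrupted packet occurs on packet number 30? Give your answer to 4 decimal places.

Y = trial on which the fifth success occurs; negative binomial, r=5, p=0.10.
P(Y=30) = C(29,4) · p^5 · (1−p)^25
= 23751 · 1e-05 · 0.07179 = 0.017051

0.0171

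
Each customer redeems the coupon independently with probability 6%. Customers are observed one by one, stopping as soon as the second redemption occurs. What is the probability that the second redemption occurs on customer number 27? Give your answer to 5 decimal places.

0.01993

Y = trial on which the second success occurs; negative binomial, r=2, p=0.06.
P(Y=27) = C(26,1) · p^2 · (1−p)^25
= 26 · 0.0036 · 0.21291 = 0.0199284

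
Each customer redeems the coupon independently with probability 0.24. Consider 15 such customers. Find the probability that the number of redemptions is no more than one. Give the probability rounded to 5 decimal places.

X ~ Binomial(15, 0.24); P(X ≤ 1) = Σ C(15,k) p^k (1−p)^(15−k) over k:
  k=0: C(15,0)·0.24^0·0.76^15 = 0.0163006
  k=1: C(15,1)·0.24^1·0.76^14 = 0.0772134
Total = 0.0935140

0.09351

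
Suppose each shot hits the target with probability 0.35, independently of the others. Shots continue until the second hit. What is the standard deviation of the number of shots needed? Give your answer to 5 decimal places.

3.25764

Y = total shots until the second success; negative binomial with r=2, p=0.35.
SD(Y) = √[r(1−p)/p²] = √(10.6122449) = 3.2576441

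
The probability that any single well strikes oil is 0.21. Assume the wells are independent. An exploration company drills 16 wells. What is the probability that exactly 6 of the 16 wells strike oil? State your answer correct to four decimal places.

0.0650

X ~ Binomial(n=16, p=0.21).
P(X=6) = C(16,6) · p^6 · (1−p)^10
= 8008 · 8.5766e-05 · 0.094683 = 0.065030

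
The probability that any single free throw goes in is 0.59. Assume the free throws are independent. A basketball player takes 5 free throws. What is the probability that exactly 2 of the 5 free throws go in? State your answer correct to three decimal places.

X ~ Binomial(n=5, p=0.59).
P(X=2) = C(5,2) · p^2 · (1−p)^3
= 10 · 0.3481 · 0.068921 = 0.23991

0.240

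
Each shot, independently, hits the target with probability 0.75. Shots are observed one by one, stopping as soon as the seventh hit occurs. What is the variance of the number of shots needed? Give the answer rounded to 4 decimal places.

Y = total shots until the seventh success; negative binomial with r=7, p=0.75.
Var(Y) = r(1−p)/p² = 7·0.25 / 0.75² = 3.111111

3.1111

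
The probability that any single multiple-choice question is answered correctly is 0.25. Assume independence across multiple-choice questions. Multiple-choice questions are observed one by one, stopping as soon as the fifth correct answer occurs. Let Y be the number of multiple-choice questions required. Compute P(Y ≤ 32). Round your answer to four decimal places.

Finishing within 32 multiple-choice questions ⇔ at least 5 successes in the first 32. With X ~ Binomial(32, 0.25), P(Y ≤ 32) = 1 − P(X ≤ 4).
  k=0: C(32,0)·0.25^0·0.75^32 = 0.000100
  k=1: C(32,1)·0.25^1·0.75^31 = 0.001071
  k=2: C(32,2)·0.25^2·0.75^30 = 0.005536
  k=3: C(32,3)·0.25^3·0.75^29 = 0.018453
  k=4: C(32,4)·0.25^4·0.75^28 = 0.044596
1 − 0.069757 = 0.930243

0.9302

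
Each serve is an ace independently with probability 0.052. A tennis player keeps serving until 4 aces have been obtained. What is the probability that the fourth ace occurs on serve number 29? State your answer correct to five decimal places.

0.00630

Y = trial on which the fourth success occurs; negative binomial, r=4, p=0.052.
P(Y=29) = C(28,3) · p^4 · (1−p)^25
= 3276 · 7.3116e-06 · 0.26315 = 0.0063033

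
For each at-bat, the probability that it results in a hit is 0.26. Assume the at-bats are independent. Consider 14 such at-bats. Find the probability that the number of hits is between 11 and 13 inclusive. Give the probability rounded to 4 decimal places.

X ~ Binomial(14, 0.26); P(11 ≤ X ≤ 13) = Σ C(14,k) p^k (1−p)^(14−k) over k:
  k=11: C(14,11)·0.26^11·0.74^3 = 0.000054
  k=12: C(14,12)·0.26^12·0.74^2 = 0.000005
  k=13: C(14,13)·0.26^13·0.74^1 = 0.000000
Total = 0.000059

0.0001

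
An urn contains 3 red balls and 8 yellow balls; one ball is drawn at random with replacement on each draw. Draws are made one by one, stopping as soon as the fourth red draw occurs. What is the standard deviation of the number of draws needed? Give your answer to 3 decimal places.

6.254

Y = total draws until the fourth success; negative binomial with r=4, p=0.272727.
SD(Y) = √[r(1−p)/p²] = √(39.11111) = 6.25389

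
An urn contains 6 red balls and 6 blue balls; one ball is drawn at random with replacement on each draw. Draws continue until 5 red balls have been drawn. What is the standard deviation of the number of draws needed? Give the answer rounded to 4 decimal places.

Y = total draws until the fifth success; negative binomial with r=5, p=0.50.
SD(Y) = √[r(1−p)/p²] = √(10.000000) = 3.162278

3.1623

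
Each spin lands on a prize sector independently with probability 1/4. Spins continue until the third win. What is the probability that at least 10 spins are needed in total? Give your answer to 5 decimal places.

Needing more than 9 spins ⇔ fewer than 3 successes in the first 9. With X ~ Binomial(9, 0.25), P(Y > 9) = P(X ≤ 2).
  k=0: C(9,0)·0.25^0·0.75^9 = 0.0750847
  k=1: C(9,1)·0.25^1·0.75^8 = 0.2252541
  k=2: C(9,2)·0.25^2·0.75^7 = 0.3003387
P(X ≤ 2) = 0.6006775

0.60068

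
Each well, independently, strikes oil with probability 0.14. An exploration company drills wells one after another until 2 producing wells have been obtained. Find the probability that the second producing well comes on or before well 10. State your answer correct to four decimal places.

Finishing within 10 wells ⇔ at least 2 successes in the first 10. With X ~ Binomial(10, 0.14), P(Y ≤ 10) = 1 − P(X ≤ 1).
  k=0: C(10,0)·0.14^0·0.86^10 = 0.221302
  k=1: C(10,1)·0.14^1·0.86^9 = 0.360258
1 − 0.581560 = 0.418440

0.4184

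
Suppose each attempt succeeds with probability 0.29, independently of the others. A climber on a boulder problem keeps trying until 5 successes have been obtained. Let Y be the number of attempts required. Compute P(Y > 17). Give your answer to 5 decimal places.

Needing more than 17 attempts ⇔ fewer than 5 successes in the first 17. With X ~ Binomial(17, 0.29), P(Y > 17) = P(X ≤ 4).
  k=0: C(17,0)·0.29^0·0.71^17 = 0.0029607
  k=1: C(17,1)·0.29^1·0.71^16 = 0.0205580
  k=2: C(17,2)·0.29^2·0.71^15 = 0.0671754
  k=3: C(17,3)·0.29^3·0.71^14 = 0.1371892
  k=4: C(17,4)·0.29^4·0.71^13 = 0.1961225
P(X ≤ 4) = 0.4240057

0.42401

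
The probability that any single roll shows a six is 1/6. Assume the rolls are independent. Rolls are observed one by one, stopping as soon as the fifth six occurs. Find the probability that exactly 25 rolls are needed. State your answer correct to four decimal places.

Y = trial on which the fifth success occurs; negative binomial, r=5, p=0.166667.
P(Y=25) = C(24,4) · p^5 · (1−p)^20
= 10626 · 0.0001286 · 0.026084 = 0.035644

0.0356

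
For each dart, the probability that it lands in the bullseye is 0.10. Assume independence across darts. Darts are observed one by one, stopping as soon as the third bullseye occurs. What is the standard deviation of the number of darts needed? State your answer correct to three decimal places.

16.432

Y = total darts until the third success; negative binomial with r=3, p=0.10.
SD(Y) = √[r(1−p)/p²] = √(270.00000) = 16.43168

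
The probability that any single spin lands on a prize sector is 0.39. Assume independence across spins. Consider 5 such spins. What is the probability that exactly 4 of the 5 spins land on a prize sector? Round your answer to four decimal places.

0.0706

X ~ Binomial(n=5, p=0.39).
P(X=4) = C(5,4) · p^4 · (1−p)^1
= 5 · 0.023134 · 0.61 = 0.070560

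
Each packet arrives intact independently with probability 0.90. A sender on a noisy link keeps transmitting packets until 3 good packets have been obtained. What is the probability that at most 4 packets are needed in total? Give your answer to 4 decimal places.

Finishing within 4 packets ⇔ at least 3 successes in the first 4. With X ~ Binomial(4, 0.90), P(Y ≤ 4) = 1 − P(X ≤ 2).
  k=0: C(4,0)·0.90^0·0.10^4 = 0.000100
  k=1: C(4,1)·0.90^1·0.10^3 = 0.003600
  k=2: C(4,2)·0.90^2·0.10^2 = 0.048600
1 − 0.052300 = 0.947700

0.9477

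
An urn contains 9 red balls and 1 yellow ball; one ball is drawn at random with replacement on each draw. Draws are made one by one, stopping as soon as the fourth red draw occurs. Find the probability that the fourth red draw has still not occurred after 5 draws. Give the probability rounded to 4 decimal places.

0.0815

Needing more than 5 draws ⇔ fewer than 4 successes in the first 5. With X ~ Binomial(5, 0.90), P(Y > 5) = P(X ≤ 3).
  k=0: C(5,0)·0.90^0·0.10^5 = 0.000010
  k=1: C(5,1)·0.90^1·0.10^4 = 0.000450
  k=2: C(5,2)·0.90^2·0.10^3 = 0.008100
  k=3: C(5,3)·0.90^3·0.10^2 = 0.072900
P(X ≤ 3) = 0.081460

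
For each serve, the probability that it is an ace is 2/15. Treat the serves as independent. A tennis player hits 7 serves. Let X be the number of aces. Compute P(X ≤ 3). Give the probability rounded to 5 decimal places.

0.99210

X ~ Binomial(7, 0.133333); P(X ≤ 3) = Σ C(7,k) p^k (1−p)^(7−k) over k:
  k=0: C(7,0)·0.133333^0·0.866667^7 = 0.3672524
  k=1: C(7,1)·0.133333^1·0.866667^6 = 0.3955026
  k=2: C(7,2)·0.133333^2·0.866667^5 = 0.1825397
  k=3: C(7,3)·0.133333^3·0.866667^4 = 0.0468050
Total = 0.9920997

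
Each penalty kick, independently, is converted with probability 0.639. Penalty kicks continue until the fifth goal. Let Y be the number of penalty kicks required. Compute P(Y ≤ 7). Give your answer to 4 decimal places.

Finishing within 7 penalty kicks ⇔ at least 5 successes in the first 7. With X ~ Binomial(7, 0.639), P(Y ≤ 7) = 1 − P(X ≤ 4).
  k=0: C(7,0)·0.639^0·0.361^7 = 0.000799
  k=1: C(7,1)·0.639^1·0.361^6 = 0.009900
  k=2: C(7,2)·0.639^2·0.361^5 = 0.052572
  k=3: C(7,3)·0.639^3·0.361^4 = 0.155096
  k=4: C(7,4)·0.639^4·0.361^3 = 0.274532
1 − 0.492899 = 0.507101

0.5071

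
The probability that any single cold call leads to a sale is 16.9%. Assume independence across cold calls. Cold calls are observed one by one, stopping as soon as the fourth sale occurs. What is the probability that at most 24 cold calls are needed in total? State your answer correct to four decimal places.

Finishing within 24 cold calls ⇔ at least 4 successes in the first 24. With X ~ Binomial(24, 0.169), P(Y ≤ 24) = 1 − P(X ≤ 3).
  k=0: C(24,0)·0.169^0·0.831^24 = 0.011760
  k=1: C(24,1)·0.169^1·0.831^23 = 0.057401
  k=2: C(24,2)·0.169^2·0.831^22 = 0.134247
  k=3: C(24,3)·0.169^3·0.831^21 = 0.200213
1 − 0.403622 = 0.596378

0.5964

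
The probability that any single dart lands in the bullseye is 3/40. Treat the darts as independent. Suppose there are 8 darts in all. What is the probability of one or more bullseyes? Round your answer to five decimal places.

P(at least one) = 1 − P(none) = 1 − (1 − 0.075)^8
= 1 − 0.5359618 = 0.4640382

0.46404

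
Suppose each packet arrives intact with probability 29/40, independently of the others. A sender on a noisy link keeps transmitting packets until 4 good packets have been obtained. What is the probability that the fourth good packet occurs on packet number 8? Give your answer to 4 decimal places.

0.0553

Y = trial on which the fourth success occurs; negative binomial, r=4, p=0.725.
P(Y=8) = C(7,3) · p^4 · (1−p)^4
= 35 · 0.27628 · 0.0057191 = 0.055303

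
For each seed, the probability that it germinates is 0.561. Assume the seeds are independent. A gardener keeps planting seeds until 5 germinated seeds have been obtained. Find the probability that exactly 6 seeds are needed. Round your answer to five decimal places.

Y = trial on which the fifth success occurs; negative binomial, r=5, p=0.561.
P(Y=6) = C(5,4) · p^5 · (1−p)^1
= 5 · 0.055567 · 0.439 = 0.1219688

0.12197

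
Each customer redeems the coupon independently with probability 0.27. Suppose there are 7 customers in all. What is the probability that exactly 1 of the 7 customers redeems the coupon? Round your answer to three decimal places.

X ~ Binomial(n=7, p=0.27).
P(X=1) = C(7,1) · p^1 · (1−p)^6
= 7 · 0.27 · 0.15133 = 0.28602

0.286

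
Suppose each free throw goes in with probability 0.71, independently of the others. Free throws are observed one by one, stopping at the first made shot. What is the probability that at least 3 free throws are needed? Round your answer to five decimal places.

Y = number of free throws to the first success; geometric, p = 0.71.
P(Y > 2) = P(first 2 all fail) = (1−p)^2 = 0.0841000

0.08410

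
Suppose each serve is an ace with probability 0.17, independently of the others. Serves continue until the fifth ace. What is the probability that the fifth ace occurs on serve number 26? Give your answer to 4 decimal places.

0.0359

Y = trial on which the fifth success occurs; negative binomial, r=5, p=0.17.
P(Y=26) = C(25,4) · p^5 · (1−p)^21
= 12650 · 0.00014199 · 0.019982 = 0.035890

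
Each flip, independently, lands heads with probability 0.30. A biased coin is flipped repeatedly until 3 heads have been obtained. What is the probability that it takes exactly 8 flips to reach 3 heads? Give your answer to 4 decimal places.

0.0953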